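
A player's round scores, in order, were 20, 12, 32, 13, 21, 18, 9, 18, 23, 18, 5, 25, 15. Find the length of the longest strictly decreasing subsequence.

Negate each value so 'decreasing' becomes 'increasing', then run patience tails on the negated sequence:
-20 → extends → [-20]
-12 → extends → [-20, -12]
-32 → replaces -20 → [-32, -12]
-13 → replaces -12 → [-32, -13]
-21 → replaces -13 → [-32, -21]
-18 → extends → [-32, -21, -18]
-9 → extends → [-32, -21, -18, -9]
-18 → already a tail → [-32, -21, -18, -9]
-23 → replaces -21 → [-32, -23, -18, -9]
-18 → already a tail → [-32, -23, -18, -9]
-5 → extends → [-32, -23, -18, -9, -5]
-25 → replaces -23 → [-32, -25, -18, -9, -5]
-15 → replaces -9 → [-32, -25, -18, -15, -5]
Five tails, so the longest strictly decreasing subsequence of the original has length 5.

5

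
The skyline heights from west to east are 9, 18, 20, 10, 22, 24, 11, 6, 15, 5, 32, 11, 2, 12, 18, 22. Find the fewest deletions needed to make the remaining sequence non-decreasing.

9

Fewest deletions = n − (longest non-decreasing subsequence).
i:      1  2  3  4  5  6  7  8  9 10 11 12 13 14 15 16
a[i]:   9 18 20 10 22 24 11  6 15  5 32 11  2 12 18 22
dp:     1  2  3  2  4  5  3  1  4  1  6  4  1  5  6  7
max dp = 7, so deletions = 16 − 7 = 9.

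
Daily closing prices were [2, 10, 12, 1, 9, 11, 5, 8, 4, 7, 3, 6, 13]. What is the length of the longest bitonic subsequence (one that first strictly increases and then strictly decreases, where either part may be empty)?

7

inc[i] = longest strictly increasing subsequence ending at i; dec[i] = longest strictly decreasing subsequence starting at i:
i:      1  2  3  4  5  6  7  8  9 10 11 12 13
a[i]:   2 10 12  1  9 11  5  8  4  7  3  6 13
inc:    1  2  3  1  2  3  2  3  2  3  2  3  4
dec:    2  5  5  1  4  4  3  3  2  2  1  1  1
Best peak at i=3 (value 12): inc=3, dec=5, length 3+5−1 = 7.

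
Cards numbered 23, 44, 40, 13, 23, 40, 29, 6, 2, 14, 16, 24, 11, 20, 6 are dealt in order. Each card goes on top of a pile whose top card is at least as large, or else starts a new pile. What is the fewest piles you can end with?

Place each on the leftmost legal pile:
23 → new pile 1 (tops now [23])
44 → new pile 2 (tops now [23, 44])
40 → pile 2 (tops now [23, 40])
13 → pile 1 (tops now [13, 40])
23 → pile 2 (tops now [13, 23])
40 → new pile 3 (tops now [13, 23, 40])
29 → pile 3 (tops now [13, 23, 29])
6 → pile 1 (tops now [6, 23, 29])
2 → pile 1 (tops now [2, 23, 29])
14 → pile 2 (tops now [2, 14, 29])
16 → pile 3 (tops now [2, 14, 16])
24 → new pile 4 (tops now [2, 14, 16, 24])
11 → pile 2 (tops now [2, 11, 16, 24])
20 → pile 4 (tops now [2, 11, 16, 20])
6 → pile 2 (tops now [2, 6, 16, 20])
Four piles.

4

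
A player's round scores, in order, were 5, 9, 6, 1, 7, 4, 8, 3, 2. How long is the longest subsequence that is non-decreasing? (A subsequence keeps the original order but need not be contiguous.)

4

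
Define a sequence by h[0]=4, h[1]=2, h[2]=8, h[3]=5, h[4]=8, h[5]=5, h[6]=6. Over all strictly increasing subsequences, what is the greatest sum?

17

Let S[i] be the best sum of a strictly increasing subsequence ending at i:
i:      0  1  2  3  4  5  6
h[i]:   4  2  8  5  8  5  6
S:      4  2 12  9 17  9 15
Maximum is 17 (e.g. 4 + 5 + 8).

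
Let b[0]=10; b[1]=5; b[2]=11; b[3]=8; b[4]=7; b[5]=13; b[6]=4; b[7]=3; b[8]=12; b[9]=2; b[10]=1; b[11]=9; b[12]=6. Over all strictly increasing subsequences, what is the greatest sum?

Let S[i] be the best sum of a strictly increasing subsequence ending at i:
i:      0  1  2  3  4  5  6  7  8  9 10 11 12
b[i]:  10  5 11  8  7 13  4  3 12  2  1  9  6
S:     10  5 21 13 12 34  4  3 33  2  1 22 11
Maximum is 34 (e.g. 10 + 11 + 13).

34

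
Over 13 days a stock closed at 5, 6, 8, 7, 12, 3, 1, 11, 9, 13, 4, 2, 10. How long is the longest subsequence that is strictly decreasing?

Negate each value so 'decreasing' becomes 'increasing', then run patience tails on the negated sequence:
-5 → extends → [-5]
-6 → replaces -5 → [-6]
-8 → replaces -6 → [-8]
-7 → extends → [-8, -7]
-12 → replaces -8 → [-12, -7]
-3 → extends → [-12, -7, -3]
-1 → extends → [-12, -7, -3, -1]
-11 → replaces -7 → [-12, -11, -3, -1]
-9 → replaces -3 → [-12, -11, -9, -1]
-13 → replaces -12 → [-13, -11, -9, -1]
-4 → replaces -1 → [-13, -11, -9, -4]
-2 → extends → [-13, -11, -9, -4, -2]
-10 → replaces -9 → [-13, -11, -10, -4, -2]
Five tails, so the longest strictly decreasing subsequence of the original has length 5.

5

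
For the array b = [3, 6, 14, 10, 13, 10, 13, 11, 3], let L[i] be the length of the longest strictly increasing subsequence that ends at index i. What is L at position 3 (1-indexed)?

dp[i] = 1 + max{dp[j] : j<i, b[j]<b[i]} (or 1 if no such j):
i:      1  2  3  4  5  6  7  8  9
b[i]:   3  6 14 10 13 10 13 11  3
dp:     1  2  3  3  4  3  4  4  1
At index 3 the value is 3.

3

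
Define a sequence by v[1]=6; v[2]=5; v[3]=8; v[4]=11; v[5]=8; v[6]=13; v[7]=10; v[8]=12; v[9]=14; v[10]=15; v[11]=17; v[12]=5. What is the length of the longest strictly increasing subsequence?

7

Track the smallest tail for each achievable length (strict):
6 → extends → [6]
5 → replaces 6 → [5]
8 → extends → [5, 8]
11 → extends → [5, 8, 11]
8 → already a tail → [5, 8, 11]
13 → extends → [5, 8, 11, 13]
10 → replaces 11 → [5, 8, 10, 13]
12 → replaces 13 → [5, 8, 10, 12]
14 → extends → [5, 8, 10, 12, 14]
15 → extends → [5, 8, 10, 12, 14, 15]
17 → extends → [5, 8, 10, 12, 14, 15, 17]
5 → already a tail → [5, 8, 10, 12, 14, 15, 17]
Seven tails, so the longest strictly increasing subsequence has length 7 (e.g. 6, 8, 11, 13, 14, 15, 17).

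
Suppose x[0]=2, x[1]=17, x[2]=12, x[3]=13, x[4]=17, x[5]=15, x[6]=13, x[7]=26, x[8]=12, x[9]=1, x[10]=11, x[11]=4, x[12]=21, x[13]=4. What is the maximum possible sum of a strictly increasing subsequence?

Let S[i] be the best sum of a strictly increasing subsequence ending at i:
i:      0  1  2  3  4  5  6  7  8  9 10 11 12 13
x[i]:   2 17 12 13 17 15 13 26 12  1 11  4 21  4
S:      2 19 14 27 44 42 27 70 14  1 13  6 65  6
Maximum is 70 (e.g. 2 + 12 + 13 + 17 + 26).

70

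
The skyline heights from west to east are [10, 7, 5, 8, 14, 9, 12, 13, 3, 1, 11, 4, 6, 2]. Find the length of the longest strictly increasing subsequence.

5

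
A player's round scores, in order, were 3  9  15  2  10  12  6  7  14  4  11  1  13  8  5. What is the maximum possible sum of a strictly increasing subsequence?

Let S[i] be the best sum of a strictly increasing subsequence ending at i:
i:      1  2  3  4  5  6  7  8  9 10 11 12 13 14 15
a[i]:   3  9 15  2 10 12  6  7 14  4 11  1 13  8  5
S:      3 12 27  2 22 34  9 16 48  7 33  1 47 24 12
Maximum is 48 (e.g. 3 + 9 + 10 + 12 + 14).

48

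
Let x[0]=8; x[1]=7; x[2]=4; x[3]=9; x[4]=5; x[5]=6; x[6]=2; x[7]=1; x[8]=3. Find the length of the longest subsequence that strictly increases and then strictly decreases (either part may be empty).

inc[i] = longest strictly increasing subsequence ending at i; dec[i] = longest strictly decreasing subsequence starting at i:
i:     0 1 2 3 4 5 6 7 8
x[i]:  8 7 4 9 5 6 2 1 3
inc:   1 1 1 2 2 3 1 1 2
dec:   5 4 3 4 3 3 2 1 1
Best peak at i=0 (value 8): inc=1, dec=5, length 1+5−1 = 5.

5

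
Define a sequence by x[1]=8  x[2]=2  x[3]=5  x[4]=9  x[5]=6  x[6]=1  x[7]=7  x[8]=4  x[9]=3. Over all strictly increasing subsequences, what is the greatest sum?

20

Let S[i] be the best sum of a strictly increasing subsequence ending at i:
i:      1  2  3  4  5  6  7  8  9
x[i]:   8  2  5  9  6  1  7  4  3
S:      8  2  7 17 13  1 20  6  5
Maximum is 20 (e.g. 2 + 5 + 6 + 7).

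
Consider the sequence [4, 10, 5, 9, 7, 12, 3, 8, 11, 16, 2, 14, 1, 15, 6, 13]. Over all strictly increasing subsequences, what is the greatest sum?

64

Let S[i] be the best sum of a strictly increasing subsequence ending at i:
i:      1  2  3  4  5  6  7  8  9 10 11 12 13 14 15 16
a[i]:   4 10  5  9  7 12  3  8 11 16  2 14  1 15  6 13
S:      4 14  9 18 16 30  3 24 35 51  2 49  1 64 15 48
Maximum is 64 (e.g. 4 + 5 + 7 + 8 + 11 + 14 + 15).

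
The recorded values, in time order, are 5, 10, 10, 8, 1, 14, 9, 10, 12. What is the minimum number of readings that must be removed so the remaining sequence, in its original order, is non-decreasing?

4

Fewest deletions = n − (longest non-decreasing subsequence).
Patience tails:
5 → extends → [5]
10 → extends → [5, 10]
10 → extends → [5, 10, 10]
8 → replaces 10 → [5, 8, 10]
1 → replaces 5 → [1, 8, 10]
14 → extends → [1, 8, 10, 14]
9 → replaces 10 → [1, 8, 9, 14]
10 → replaces 14 → [1, 8, 9, 10]
12 → extends → [1, 8, 9, 10, 12]
Longest non-decreasing subsequence has length 5, so deletions = 9 − 5 = 4.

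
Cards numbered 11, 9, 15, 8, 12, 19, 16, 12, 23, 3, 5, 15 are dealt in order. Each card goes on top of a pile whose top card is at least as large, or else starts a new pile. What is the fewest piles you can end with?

4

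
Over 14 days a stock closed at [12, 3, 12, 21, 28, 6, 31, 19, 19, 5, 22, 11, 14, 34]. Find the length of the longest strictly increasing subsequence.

Track the smallest tail for each achievable length (strict):
12 → extends → [12]
3 → replaces 12 → [3]
12 → extends → [3, 12]
21 → extends → [3, 12, 21]
28 → extends → [3, 12, 21, 28]
6 → replaces 12 → [3, 6, 21, 28]
31 → extends → [3, 6, 21, 28, 31]
19 → replaces 21 → [3, 6, 19, 28, 31]
19 → already a tail → [3, 6, 19, 28, 31]
5 → replaces 6 → [3, 5, 19, 28, 31]
22 → replaces 28 → [3, 5, 19, 22, 31]
11 → replaces 19 → [3, 5, 11, 22, 31]
14 → replaces 22 → [3, 5, 11, 14, 31]
34 → extends → [3, 5, 11, 14, 31, 34]
Six tails, so the longest strictly increasing subsequence has length 6 (e.g. 3, 12, 21, 28, 31, 34).

6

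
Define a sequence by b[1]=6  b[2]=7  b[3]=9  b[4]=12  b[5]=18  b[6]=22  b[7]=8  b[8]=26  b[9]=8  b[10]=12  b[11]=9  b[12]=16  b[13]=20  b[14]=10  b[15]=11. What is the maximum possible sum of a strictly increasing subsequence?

100

Let S[i] be the best sum of a strictly increasing subsequence ending at i:
i:       1   2   3   4   5   6   7   8   9  10  11  12  13  14  15
b[i]:    6   7   9  12  18  22   8  26   8  12   9  16  20  10  11
S:       6  13  22  34  52  74  21 100  21  34  30  50  72  40  51
Maximum is 100 (e.g. 6 + 7 + 9 + 12 + 18 + 22 + 26).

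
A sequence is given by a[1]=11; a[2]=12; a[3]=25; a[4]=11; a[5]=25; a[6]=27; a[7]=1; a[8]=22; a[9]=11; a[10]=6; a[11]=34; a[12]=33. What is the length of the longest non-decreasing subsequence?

6

Track the smallest tail for each achievable length (allowing ties):
11 → extends → [11]
12 → extends → [11, 12]
25 → extends → [11, 12, 25]
11 → replaces 12 → [11, 11, 25]
25 → extends → [11, 11, 25, 25]
27 → extends → [11, 11, 25, 25, 27]
1 → replaces 11 → [1, 11, 25, 25, 27]
22 → replaces 25 → [1, 11, 22, 25, 27]
11 → replaces 22 → [1, 11, 11, 25, 27]
6 → replaces 11 → [1, 6, 11, 25, 27]
34 → extends → [1, 6, 11, 25, 27, 34]
33 → replaces 34 → [1, 6, 11, 25, 27, 33]
Six tails, so the longest non-decreasing subsequence has length 6 (e.g. 11, 12, 25, 25, 27, 34).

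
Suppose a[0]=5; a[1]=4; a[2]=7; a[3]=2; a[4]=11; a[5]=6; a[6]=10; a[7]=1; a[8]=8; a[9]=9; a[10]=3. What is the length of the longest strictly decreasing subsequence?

Negate each value so 'decreasing' becomes 'increasing', then run patience tails on the negated sequence:
-5 → extends → [-5]
-4 → extends → [-5, -4]
-7 → replaces -5 → [-7, -4]
-2 → extends → [-7, -4, -2]
-11 → replaces -7 → [-11, -4, -2]
-6 → replaces -4 → [-11, -6, -2]
-10 → replaces -6 → [-11, -10, -2]
-1 → extends → [-11, -10, -2, -1]
-8 → replaces -2 → [-11, -10, -8, -1]
-9 → replaces -8 → [-11, -10, -9, -1]
-3 → replaces -1 → [-11, -10, -9, -3]
Four tails, so the longest strictly decreasing subsequence of the original has length 4.

4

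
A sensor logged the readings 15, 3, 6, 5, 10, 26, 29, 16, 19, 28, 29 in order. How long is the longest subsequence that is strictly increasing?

7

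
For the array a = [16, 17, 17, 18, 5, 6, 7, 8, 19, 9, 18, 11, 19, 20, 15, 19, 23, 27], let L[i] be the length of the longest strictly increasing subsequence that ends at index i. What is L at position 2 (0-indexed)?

2

dp[i] = 1 + max{dp[j] : j<i, a[j]<a[i]} (or 1 if no such j):
i:      0  1  2  3  4  5  6  7  8  9 10 11 12 13 14 15 16 17
a[i]:  16 17 17 18  5  6  7  8 19  9 18 11 19 20 15 19 23 27
dp:     1  2  2  3  1  2  3  4  5  5  6  6  7  8  7  8  9 10
At index 2 the value is 2.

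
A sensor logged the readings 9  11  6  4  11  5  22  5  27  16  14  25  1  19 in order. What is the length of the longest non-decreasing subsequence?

5

Let dp[i] be the length of the longest such subsequence ending at index i:
i:      1  2  3  4  5  6  7  8  9 10 11 12 13 14
a[i]:   9 11  6  4 11  5 22  5 27 16 14 25  1 19
dp:     1  2  1  1  3  2  4  3  5  4  4  5  1  5
Maximum dp value is 5.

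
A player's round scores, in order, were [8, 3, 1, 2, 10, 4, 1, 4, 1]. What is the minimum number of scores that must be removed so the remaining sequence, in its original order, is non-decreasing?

Fewest deletions = n − (longest non-decreasing subsequence).
Patience tails:
8 → extends → [8]
3 → replaces 8 → [3]
1 → replaces 3 → [1]
2 → extends → [1, 2]
10 → extends → [1, 2, 10]
4 → replaces 10 → [1, 2, 4]
1 → replaces 2 → [1, 1, 4]
4 → extends → [1, 1, 4, 4]
1 → replaces 4 → [1, 1, 1, 4]
Longest non-decreasing subsequence has length 4, so deletions = 9 − 4 = 5.

5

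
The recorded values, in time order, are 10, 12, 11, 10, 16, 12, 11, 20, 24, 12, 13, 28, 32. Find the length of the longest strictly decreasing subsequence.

3

Let dp[i] be the longest strictly decreasing subsequence ending at i:
i:      1  2  3  4  5  6  7  8  9 10 11 12 13
a[i]:  10 12 11 10 16 12 11 20 24 12 13 28 32
dp:     1  1  2  3  1  2  3  1  1  2  2  1  1
Maximum is 3.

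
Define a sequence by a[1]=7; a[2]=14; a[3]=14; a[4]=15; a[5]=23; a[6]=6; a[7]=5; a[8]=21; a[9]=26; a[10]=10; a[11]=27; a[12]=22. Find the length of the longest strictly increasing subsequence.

Let dp[i] be the length of the longest such subsequence ending at index i:
i:      1  2  3  4  5  6  7  8  9 10 11 12
a[i]:   7 14 14 15 23  6  5 21 26 10 27 22
dp:     1  2  2  3  4  1  1  4  5  2  6  5
Maximum dp value is 6.

6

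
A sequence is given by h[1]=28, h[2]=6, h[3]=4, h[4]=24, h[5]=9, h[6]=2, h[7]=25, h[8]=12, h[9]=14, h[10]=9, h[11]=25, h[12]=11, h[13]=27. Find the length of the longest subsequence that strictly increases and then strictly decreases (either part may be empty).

6

inc[i] = longest strictly increasing subsequence ending at i; dec[i] = longest strictly decreasing subsequence starting at i:
i:      1  2  3  4  5  6  7  8  9 10 11 12 13
h[i]:  28  6  4 24  9  2 25 12 14  9 25 11 27
inc:    1  1  1  2  2  1  3  3  4  2  5  3  6
dec:    4  3  2  3  2  1  3  2  2  1  2  1  1
Best peak at i=11 (value 25): inc=5, dec=2, length 5+2−1 = 6.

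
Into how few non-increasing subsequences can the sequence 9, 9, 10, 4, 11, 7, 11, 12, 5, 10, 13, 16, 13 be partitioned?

Place each on the leftmost legal pile:
9 → new pile 1 (tops now [9])
9 → pile 1 (tops now [9])
10 → new pile 2 (tops now [9, 10])
4 → pile 1 (tops now [4, 10])
11 → new pile 3 (tops now [4, 10, 11])
7 → pile 2 (tops now [4, 7, 11])
11 → pile 3 (tops now [4, 7, 11])
12 → new pile 4 (tops now [4, 7, 11, 12])
5 → pile 2 (tops now [4, 5, 11, 12])
10 → pile 3 (tops now [4, 5, 10, 12])
13 → new pile 5 (tops now [4, 5, 10, 12, 13])
16 → new pile 6 (tops now [4, 5, 10, 12, 13, 16])
13 → pile 5 (tops now [4, 5, 10, 12, 13, 16])
Six piles.

6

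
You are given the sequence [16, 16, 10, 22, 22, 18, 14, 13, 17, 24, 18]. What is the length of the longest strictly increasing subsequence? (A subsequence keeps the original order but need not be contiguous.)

Track the smallest tail for each achievable length (strict):
16 → extends → [16]
16 → already a tail → [16]
10 → replaces 16 → [10]
22 → extends → [10, 22]
22 → already a tail → [10, 22]
18 → replaces 22 → [10, 18]
14 → replaces 18 → [10, 14]
13 → replaces 14 → [10, 13]
17 → extends → [10, 13, 17]
24 → extends → [10, 13, 17, 24]
18 → replaces 24 → [10, 13, 17, 18]
Four tails, so the longest strictly increasing subsequence has length 4 (e.g. 10, 14, 17, 24).

4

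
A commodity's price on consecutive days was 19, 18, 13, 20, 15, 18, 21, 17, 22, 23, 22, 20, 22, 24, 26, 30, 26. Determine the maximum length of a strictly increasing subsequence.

9

Track the smallest tail for each achievable length (strict):
19 → extends → [19]
18 → replaces 19 → [18]
13 → replaces 18 → [13]
20 → extends → [13, 20]
15 → replaces 20 → [13, 15]
18 → extends → [13, 15, 18]
21 → extends → [13, 15, 18, 21]
17 → replaces 18 → [13, 15, 17, 21]
22 → extends → [13, 15, 17, 21, 22]
23 → extends → [13, 15, 17, 21, 22, 23]
22 → already a tail → [13, 15, 17, 21, 22, 23]
20 → replaces 21 → [13, 15, 17, 20, 22, 23]
22 → already a tail → [13, 15, 17, 20, 22, 23]
24 → extends → [13, 15, 17, 20, 22, 23, 24]
26 → extends → [13, 15, 17, 20, 22, 23, 24, 26]
30 → extends → [13, 15, 17, 20, 22, 23, 24, 26, 30]
26 → already a tail → [13, 15, 17, 20, 22, 23, 24, 26, 30]
Nine tails, so the longest strictly increasing subsequence has length 9 (e.g. 13, 15, 18, 21, 22, 23, 24, 26, 30).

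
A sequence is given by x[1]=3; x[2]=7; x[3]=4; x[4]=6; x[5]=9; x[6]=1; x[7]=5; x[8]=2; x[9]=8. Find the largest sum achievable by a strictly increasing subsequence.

Let S[i] be the best sum of a strictly increasing subsequence ending at i:
i:      1  2  3  4  5  6  7  8  9
x[i]:   3  7  4  6  9  1  5  2  8
S:      3 10  7 13 22  1 12  3 21
Maximum is 22 (e.g. 3 + 4 + 6 + 9).

22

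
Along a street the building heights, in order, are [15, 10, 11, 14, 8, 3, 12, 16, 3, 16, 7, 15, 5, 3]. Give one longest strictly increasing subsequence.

10, 11, 14, 16

Patience tails give the LIS length; then backtrack through the dp parents:
15 → extends → [15]
10 → replaces 15 → [10]
11 → extends → [10, 11]
14 → extends → [10, 11, 14]
8 → replaces 10 → [8, 11, 14]
3 → replaces 8 → [3, 11, 14]
12 → replaces 14 → [3, 11, 12]
16 → extends → [3, 11, 12, 16]
3 → already a tail → [3, 11, 12, 16]
16 → already a tail → [3, 11, 12, 16]
7 → replaces 11 → [3, 7, 12, 16]
15 → replaces 16 → [3, 7, 12, 15]
5 → replaces 7 → [3, 5, 12, 15]
3 → already a tail → [3, 5, 12, 15]
Length 4; one witness is 10, 11, 14, 16.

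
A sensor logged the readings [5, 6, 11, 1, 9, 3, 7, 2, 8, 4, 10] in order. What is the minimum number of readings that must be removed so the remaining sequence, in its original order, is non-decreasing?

6

Fewest deletions = n − (longest non-decreasing subsequence).
i:      1  2  3  4  5  6  7  8  9 10 11
a[i]:   5  6 11  1  9  3  7  2  8  4 10
dp:     1  2  3  1  3  2  3  2  4  3  5
max dp = 5, so deletions = 11 − 5 = 6.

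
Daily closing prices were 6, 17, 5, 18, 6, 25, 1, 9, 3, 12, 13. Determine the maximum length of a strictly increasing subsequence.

5

Track the smallest tail for each achievable length (strict):
6 → extends → [6]
17 → extends → [6, 17]
5 → replaces 6 → [5, 17]
18 → extends → [5, 17, 18]
6 → replaces 17 → [5, 6, 18]
25 → extends → [5, 6, 18, 25]
1 → replaces 5 → [1, 6, 18, 25]
9 → replaces 18 → [1, 6, 9, 25]
3 → replaces 6 → [1, 3, 9, 25]
12 → replaces 25 → [1, 3, 9, 12]
13 → extends → [1, 3, 9, 12, 13]
Five tails, so the longest strictly increasing subsequence has length 5 (e.g. 5, 6, 9, 12, 13).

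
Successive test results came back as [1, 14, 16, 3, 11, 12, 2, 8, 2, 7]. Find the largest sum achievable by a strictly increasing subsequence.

31

Let S[i] be the best sum of a strictly increasing subsequence ending at i:
i:      1  2  3  4  5  6  7  8  9 10
a[i]:   1 14 16  3 11 12  2  8  2  7
S:      1 15 31  4 15 27  3 12  3 11
Maximum is 31 (e.g. 1 + 14 + 16).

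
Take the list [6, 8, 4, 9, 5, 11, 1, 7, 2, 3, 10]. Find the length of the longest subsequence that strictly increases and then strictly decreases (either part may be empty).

6

inc[i] = longest strictly increasing subsequence ending at i; dec[i] = longest strictly decreasing subsequence starting at i:
i:      1  2  3  4  5  6  7  8  9 10 11
a[i]:   6  8  4  9  5 11  1  7  2  3 10
inc:    1  2  1  3  2  4  1  3  2  3  4
dec:    3  3  2  3  2  3  1  2  1  1  1
Best peak at i=6 (value 11): inc=4, dec=3, length 4+3−1 = 6.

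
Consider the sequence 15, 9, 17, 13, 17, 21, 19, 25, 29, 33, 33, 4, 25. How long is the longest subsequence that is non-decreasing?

8

Let dp[i] be the length of the longest such subsequence ending at index i:
i:      1  2  3  4  5  6  7  8  9 10 11 12 13
a[i]:  15  9 17 13 17 21 19 25 29 33 33  4 25
dp:     1  1  2  2  3  4  4  5  6  7  8  1  6
Maximum dp value is 8.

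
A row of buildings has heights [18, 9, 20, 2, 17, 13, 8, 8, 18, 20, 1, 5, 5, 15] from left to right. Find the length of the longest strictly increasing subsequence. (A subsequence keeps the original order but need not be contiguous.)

Track the smallest tail for each achievable length (strict):
18 → extends → [18]
9 → replaces 18 → [9]
20 → extends → [9, 20]
2 → replaces 9 → [2, 20]
17 → replaces 20 → [2, 17]
13 → replaces 17 → [2, 13]
8 → replaces 13 → [2, 8]
8 → already a tail → [2, 8]
18 → extends → [2, 8, 18]
20 → extends → [2, 8, 18, 20]
1 → replaces 2 → [1, 8, 18, 20]
5 → replaces 8 → [1, 5, 18, 20]
5 → already a tail → [1, 5, 18, 20]
15 → replaces 18 → [1, 5, 15, 20]
Four tails, so the longest strictly increasing subsequence has length 4 (e.g. 9, 17, 18, 20).

4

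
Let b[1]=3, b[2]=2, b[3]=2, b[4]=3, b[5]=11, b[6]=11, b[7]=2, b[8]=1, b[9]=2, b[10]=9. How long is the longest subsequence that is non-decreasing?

5

Let dp[i] be the length of the longest such subsequence ending at index i:
i:      1  2  3  4  5  6  7  8  9 10
b[i]:   3  2  2  3 11 11  2  1  2  9
dp:     1  1  2  3  4  5  3  1  4  5
Maximum dp value is 5.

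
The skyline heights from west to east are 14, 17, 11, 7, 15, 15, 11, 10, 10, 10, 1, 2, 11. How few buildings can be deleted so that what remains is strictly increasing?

Fewest deletions = n − (longest strictly increasing subsequence).
Patience tails:
14 → extends → [14]
17 → extends → [14, 17]
11 → replaces 14 → [11, 17]
7 → replaces 11 → [7, 17]
15 → replaces 17 → [7, 15]
15 → already a tail → [7, 15]
11 → replaces 15 → [7, 11]
10 → replaces 11 → [7, 10]
10 → already a tail → [7, 10]
10 → already a tail → [7, 10]
1 → replaces 7 → [1, 10]
2 → replaces 10 → [1, 2]
11 → extends → [1, 2, 11]
Longest strictly increasing subsequence has length 3, so deletions = 13 − 3 = 10.

10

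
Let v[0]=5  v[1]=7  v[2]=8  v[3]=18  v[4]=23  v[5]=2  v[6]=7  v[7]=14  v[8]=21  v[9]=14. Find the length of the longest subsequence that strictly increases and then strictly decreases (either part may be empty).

7

inc[i] = longest strictly increasing subsequence ending at i; dec[i] = longest strictly decreasing subsequence starting at i:
i:      0  1  2  3  4  5  6  7  8  9
v[i]:   5  7  8 18 23  2  7 14 21 14
inc:    1  2  3  4  5  1  2  4  5  4
dec:    2  2  2  2  3  1  1  1  2  1
Best peak at i=4 (value 23): inc=5, dec=3, length 5+3−1 = 7.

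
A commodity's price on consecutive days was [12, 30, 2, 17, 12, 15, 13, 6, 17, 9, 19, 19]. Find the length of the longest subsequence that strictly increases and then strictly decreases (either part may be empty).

6

inc[i] = longest strictly increasing subsequence ending at i; dec[i] = longest strictly decreasing subsequence starting at i:
i:      1  2  3  4  5  6  7  8  9 10 11 12
a[i]:  12 30  2 17 12 15 13  6 17  9 19 19
inc:    1  2  1  2  2  3  3  2  4  3  5  5
dec:    2  5  1  4  2  3  2  1  2  1  1  1
Best peak at i=2 (value 30): inc=2, dec=5, length 2+5−1 = 6.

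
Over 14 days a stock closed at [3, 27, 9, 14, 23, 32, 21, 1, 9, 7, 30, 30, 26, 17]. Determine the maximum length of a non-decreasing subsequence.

6

Let dp[i] be the length of the longest such subsequence ending at index i:
i:      1  2  3  4  5  6  7  8  9 10 11 12 13 14
a[i]:   3 27  9 14 23 32 21  1  9  7 30 30 26 17
dp:     1  2  2  3  4  5  4  1  3  2  5  6  5  4
Maximum dp value is 6.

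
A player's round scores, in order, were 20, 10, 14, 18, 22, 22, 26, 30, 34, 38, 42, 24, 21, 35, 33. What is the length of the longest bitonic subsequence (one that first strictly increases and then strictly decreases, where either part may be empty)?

11

inc[i] = longest strictly increasing subsequence ending at i; dec[i] = longest strictly decreasing subsequence starting at i:
i:      1  2  3  4  5  6  7  8  9 10 11 12 13 14 15
a[i]:  20 10 14 18 22 22 26 30 34 38 42 24 21 35 33
inc:    1  1  2  3  4  4  5  6  7  8  9  5  4  8  7
dec:    2  1  1  1  2  2  3  3  3  3  3  2  1  2  1
Best peak at i=11 (value 42): inc=9, dec=3, length 9+3−1 = 11.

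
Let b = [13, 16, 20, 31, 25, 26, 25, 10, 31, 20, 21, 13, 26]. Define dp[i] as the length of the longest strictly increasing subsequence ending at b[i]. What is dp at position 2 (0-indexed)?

dp[i] = 1 + max{dp[j] : j<i, b[j]<b[i]} (or 1 if no such j):
i:      0  1  2  3  4  5  6  7  8  9 10 11 12
b[i]:  13 16 20 31 25 26 25 10 31 20 21 13 26
dp:     1  2  3  4  4  5  4  1  6  3  4  2  5
At index 2 the value is 3.

3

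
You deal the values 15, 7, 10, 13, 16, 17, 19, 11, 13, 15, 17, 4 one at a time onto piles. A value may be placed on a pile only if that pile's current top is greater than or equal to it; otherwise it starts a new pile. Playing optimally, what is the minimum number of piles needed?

Place each on the leftmost legal pile:
15 → new pile 1 (tops now [15])
7 → pile 1 (tops now [7])
10 → new pile 2 (tops now [7, 10])
13 → new pile 3 (tops now [7, 10, 13])
16 → new pile 4 (tops now [7, 10, 13, 16])
17 → new pile 5 (tops now [7, 10, 13, 16, 17])
19 → new pile 6 (tops now [7, 10, 13, 16, 17, 19])
11 → pile 3 (tops now [7, 10, 11, 16, 17, 19])
13 → pile 4 (tops now [7, 10, 11, 13, 17, 19])
15 → pile 5 (tops now [7, 10, 11, 13, 15, 19])
17 → pile 6 (tops now [7, 10, 11, 13, 15, 17])
4 → pile 1 (tops now [4, 10, 11, 13, 15, 17])
Six piles.

6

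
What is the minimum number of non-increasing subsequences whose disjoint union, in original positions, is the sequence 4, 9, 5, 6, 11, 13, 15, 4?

6

Place each on the leftmost legal pile:
4 → new pile 1 (tops now [4])
9 → new pile 2 (tops now [4, 9])
5 → pile 2 (tops now [4, 5])
6 → new pile 3 (tops now [4, 5, 6])
11 → new pile 4 (tops now [4, 5, 6, 11])
13 → new pile 5 (tops now [4, 5, 6, 11, 13])
15 → new pile 6 (tops now [4, 5, 6, 11, 13, 15])
4 → pile 1 (tops now [4, 5, 6, 11, 13, 15])
Six piles.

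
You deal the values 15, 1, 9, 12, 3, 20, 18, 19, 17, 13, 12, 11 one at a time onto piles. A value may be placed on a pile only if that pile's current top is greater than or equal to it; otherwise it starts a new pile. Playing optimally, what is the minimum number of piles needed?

5

Place each on the leftmost legal pile:
15 → new pile 1 (tops now [15])
1 → pile 1 (tops now [1])
9 → new pile 2 (tops now [1, 9])
12 → new pile 3 (tops now [1, 9, 12])
3 → pile 2 (tops now [1, 3, 12])
20 → new pile 4 (tops now [1, 3, 12, 20])
18 → pile 4 (tops now [1, 3, 12, 18])
19 → new pile 5 (tops now [1, 3, 12, 18, 19])
17 → pile 4 (tops now [1, 3, 12, 17, 19])
13 → pile 4 (tops now [1, 3, 12, 13, 19])
12 → pile 3 (tops now [1, 3, 12, 13, 19])
11 → pile 3 (tops now [1, 3, 11, 13, 19])
Five piles.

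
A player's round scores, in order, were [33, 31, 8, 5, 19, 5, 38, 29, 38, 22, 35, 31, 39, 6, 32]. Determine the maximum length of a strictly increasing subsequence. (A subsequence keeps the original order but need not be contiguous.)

Track the smallest tail for each achievable length (strict):
33 → extends → [33]
31 → replaces 33 → [31]
8 → replaces 31 → [8]
5 → replaces 8 → [5]
19 → extends → [5, 19]
5 → already a tail → [5, 19]
38 → extends → [5, 19, 38]
29 → replaces 38 → [5, 19, 29]
38 → extends → [5, 19, 29, 38]
22 → replaces 29 → [5, 19, 22, 38]
35 → replaces 38 → [5, 19, 22, 35]
31 → replaces 35 → [5, 19, 22, 31]
39 → extends → [5, 19, 22, 31, 39]
6 → replaces 19 → [5, 6, 22, 31, 39]
32 → replaces 39 → [5, 6, 22, 31, 32]
Five tails, so the longest strictly increasing subsequence has length 5 (e.g. 8, 19, 29, 38, 39).

5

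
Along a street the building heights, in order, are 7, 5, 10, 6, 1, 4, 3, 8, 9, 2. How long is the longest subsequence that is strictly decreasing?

5

Negate each value so 'decreasing' becomes 'increasing', then run patience tails on the negated sequence:
-7 → extends → [-7]
-5 → extends → [-7, -5]
-10 → replaces -7 → [-10, -5]
-6 → replaces -5 → [-10, -6]
-1 → extends → [-10, -6, -1]
-4 → replaces -1 → [-10, -6, -4]
-3 → extends → [-10, -6, -4, -3]
-8 → replaces -6 → [-10, -8, -4, -3]
-9 → replaces -8 → [-10, -9, -4, -3]
-2 → extends → [-10, -9, -4, -3, -2]
Five tails, so the longest strictly decreasing subsequence of the original has length 5.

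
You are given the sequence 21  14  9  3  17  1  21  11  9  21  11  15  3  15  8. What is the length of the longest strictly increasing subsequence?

Track the smallest tail for each achievable length (strict):
21 → extends → [21]
14 → replaces 21 → [14]
9 → replaces 14 → [9]
3 → replaces 9 → [3]
17 → extends → [3, 17]
1 → replaces 3 → [1, 17]
21 → extends → [1, 17, 21]
11 → replaces 17 → [1, 11, 21]
9 → replaces 11 → [1, 9, 21]
21 → already a tail → [1, 9, 21]
11 → replaces 21 → [1, 9, 11]
15 → extends → [1, 9, 11, 15]
3 → replaces 9 → [1, 3, 11, 15]
15 → already a tail → [1, 3, 11, 15]
8 → replaces 11 → [1, 3, 8, 15]
Four tails, so the longest strictly increasing subsequence has length 4 (e.g. 3, 9, 11, 15).

4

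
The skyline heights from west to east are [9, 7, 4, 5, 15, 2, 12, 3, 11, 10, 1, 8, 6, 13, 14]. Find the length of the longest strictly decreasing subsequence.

6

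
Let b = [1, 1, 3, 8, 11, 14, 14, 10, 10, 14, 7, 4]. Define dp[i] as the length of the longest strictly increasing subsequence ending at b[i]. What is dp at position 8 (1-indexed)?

4

dp[i] = 1 + max{dp[j] : j<i, b[j]<b[i]} (or 1 if no such j):
i:      1  2  3  4  5  6  7  8  9 10 11 12
b[i]:   1  1  3  8 11 14 14 10 10 14  7  4
dp:     1  1  2  3  4  5  5  4  4  5  3  3
At index 8 the value is 4.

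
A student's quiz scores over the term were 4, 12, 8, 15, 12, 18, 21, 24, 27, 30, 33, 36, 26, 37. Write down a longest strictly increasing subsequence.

Patience tails give the LIS length; then backtrack through the dp parents:
4 → extends → [4]
12 → extends → [4, 12]
8 → replaces 12 → [4, 8]
15 → extends → [4, 8, 15]
12 → replaces 15 → [4, 8, 12]
18 → extends → [4, 8, 12, 18]
21 → extends → [4, 8, 12, 18, 21]
24 → extends → [4, 8, 12, 18, 21, 24]
27 → extends → [4, 8, 12, 18, 21, 24, 27]
30 → extends → [4, 8, 12, 18, 21, 24, 27, 30]
33 → extends → [4, 8, 12, 18, 21, 24, 27, 30, 33]
36 → extends → [4, 8, 12, 18, 21, 24, 27, 30, 33, 36]
26 → replaces 27 → [4, 8, 12, 18, 21, 24, 26, 30, 33, 36]
37 → extends → [4, 8, 12, 18, 21, 24, 26, 30, 33, 36, 37]
Length 11; one witness is 4, 12, 15, 18, 21, 24, 27, 30, 33, 36, 37.

4, 12, 15, 18, 21, 24, 27, 30, 33, 36, 37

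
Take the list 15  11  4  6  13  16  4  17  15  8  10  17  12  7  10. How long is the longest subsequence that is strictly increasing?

5

Track the smallest tail for each achievable length (strict):
15 → extends → [15]
11 → replaces 15 → [11]
4 → replaces 11 → [4]
6 → extends → [4, 6]
13 → extends → [4, 6, 13]
16 → extends → [4, 6, 13, 16]
4 → already a tail → [4, 6, 13, 16]
17 → extends → [4, 6, 13, 16, 17]
15 → replaces 16 → [4, 6, 13, 15, 17]
8 → replaces 13 → [4, 6, 8, 15, 17]
10 → replaces 15 → [4, 6, 8, 10, 17]
17 → already a tail → [4, 6, 8, 10, 17]
12 → replaces 17 → [4, 6, 8, 10, 12]
7 → replaces 8 → [4, 6, 7, 10, 12]
10 → already a tail → [4, 6, 7, 10, 12]
Five tails, so the longest strictly increasing subsequence has length 5 (e.g. 4, 6, 13, 16, 17).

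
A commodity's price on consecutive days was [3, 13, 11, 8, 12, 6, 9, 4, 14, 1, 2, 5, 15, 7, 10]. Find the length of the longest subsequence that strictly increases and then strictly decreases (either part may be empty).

7

inc[i] = longest strictly increasing subsequence ending at i; dec[i] = longest strictly decreasing subsequence starting at i:
i:      1  2  3  4  5  6  7  8  9 10 11 12 13 14 15
a[i]:   3 13 11  8 12  6  9  4 14  1  2  5 15  7 10
inc:    1  2  2  2  3  2  3  2  4  1  2  3  5  4  5
dec:    2  6  5  4  4  3  3  2  2  1  1  1  2  1  1
Best peak at i=2 (value 13): inc=2, dec=6, length 2+6−1 = 7.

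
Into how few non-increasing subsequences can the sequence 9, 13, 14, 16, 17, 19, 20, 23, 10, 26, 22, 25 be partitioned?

Place each on the leftmost legal pile:
9 → new pile 1 (tops now [9])
13 → new pile 2 (tops now [9, 13])
14 → new pile 3 (tops now [9, 13, 14])
16 → new pile 4 (tops now [9, 13, 14, 16])
17 → new pile 5 (tops now [9, 13, 14, 16, 17])
19 → new pile 6 (tops now [9, 13, 14, 16, 17, 19])
20 → new pile 7 (tops now [9, 13, 14, 16, 17, 19, 20])
23 → new pile 8 (tops now [9, 13, 14, 16, 17, 19, 20, 23])
10 → pile 2 (tops now [9, 10, 14, 16, 17, 19, 20, 23])
26 → new pile 9 (tops now [9, 10, 14, 16, 17, 19, 20, 23, 26])
22 → pile 8 (tops now [9, 10, 14, 16, 17, 19, 20, 22, 26])
25 → pile 9 (tops now [9, 10, 14, 16, 17, 19, 20, 22, 25])
Nine piles.

9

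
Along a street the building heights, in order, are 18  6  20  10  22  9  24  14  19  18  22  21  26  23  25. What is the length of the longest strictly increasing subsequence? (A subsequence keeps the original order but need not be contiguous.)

7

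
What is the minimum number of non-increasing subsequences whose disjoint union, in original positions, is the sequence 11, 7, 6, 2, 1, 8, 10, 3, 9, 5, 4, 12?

Place each on the leftmost legal pile:
11 → new pile 1 (tops now [11])
7 → pile 1 (tops now [7])
6 → pile 1 (tops now [6])
2 → pile 1 (tops now [2])
1 → pile 1 (tops now [1])
8 → new pile 2 (tops now [1, 8])
10 → new pile 3 (tops now [1, 8, 10])
3 → pile 2 (tops now [1, 3, 10])
9 → pile 3 (tops now [1, 3, 9])
5 → pile 3 (tops now [1, 3, 5])
4 → pile 3 (tops now [1, 3, 4])
12 → new pile 4 (tops now [1, 3, 4, 12])
Four piles.

4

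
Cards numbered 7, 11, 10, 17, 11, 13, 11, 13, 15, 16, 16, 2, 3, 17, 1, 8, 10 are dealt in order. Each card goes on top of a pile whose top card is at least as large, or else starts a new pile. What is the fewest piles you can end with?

Place each on the leftmost legal pile:
7 → new pile 1 (tops now [7])
11 → new pile 2 (tops now [7, 11])
10 → pile 2 (tops now [7, 10])
17 → new pile 3 (tops now [7, 10, 17])
11 → pile 3 (tops now [7, 10, 11])
13 → new pile 4 (tops now [7, 10, 11, 13])
11 → pile 3 (tops now [7, 10, 11, 13])
13 → pile 4 (tops now [7, 10, 11, 13])
15 → new pile 5 (tops now [7, 10, 11, 13, 15])
16 → new pile 6 (tops now [7, 10, 11, 13, 15, 16])
16 → pile 6 (tops now [7, 10, 11, 13, 15, 16])
2 → pile 1 (tops now [2, 10, 11, 13, 15, 16])
3 → pile 2 (tops now [2, 3, 11, 13, 15, 16])
17 → new pile 7 (tops now [2, 3, 11, 13, 15, 16, 17])
1 → pile 1 (tops now [1, 3, 11, 13, 15, 16, 17])
8 → pile 3 (tops now [1, 3, 8, 13, 15, 16, 17])
10 → pile 4 (tops now [1, 3, 8, 10, 15, 16, 17])
Seven piles.

7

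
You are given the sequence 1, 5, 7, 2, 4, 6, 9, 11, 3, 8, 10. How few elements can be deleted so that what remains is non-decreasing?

5

Fewest deletions = n − (longest non-decreasing subsequence).
i:      1  2  3  4  5  6  7  8  9 10 11
a[i]:   1  5  7  2  4  6  9 11  3  8 10
dp:     1  2  3  2  3  4  5  6  3  5  6
max dp = 6, so deletions = 11 − 6 = 5.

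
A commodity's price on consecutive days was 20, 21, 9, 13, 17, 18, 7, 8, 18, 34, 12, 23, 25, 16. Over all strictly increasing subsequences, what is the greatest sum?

Let S[i] be the best sum of a strictly increasing subsequence ending at i:
i:       1   2   3   4   5   6   7   8   9  10  11  12  13  14
a[i]:   20  21   9  13  17  18   7   8  18  34  12  23  25  16
S:      20  41   9  22  39  57   7  15  57  91  27  80 105  43
Maximum is 105 (e.g. 9 + 13 + 17 + 18 + 23 + 25).

105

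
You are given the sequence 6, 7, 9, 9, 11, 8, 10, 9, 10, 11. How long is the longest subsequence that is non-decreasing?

Let dp[i] be the length of the longest such subsequence ending at index i:
i:      1  2  3  4  5  6  7  8  9 10
a[i]:   6  7  9  9 11  8 10  9 10 11
dp:     1  2  3  4  5  3  5  5  6  7
Maximum dp value is 7.

7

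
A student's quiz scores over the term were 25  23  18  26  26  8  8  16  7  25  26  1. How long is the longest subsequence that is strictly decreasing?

6

Negate each value so 'decreasing' becomes 'increasing', then run patience tails on the negated sequence:
-25 → extends → [-25]
-23 → extends → [-25, -23]
-18 → extends → [-25, -23, -18]
-26 → replaces -25 → [-26, -23, -18]
-26 → already a tail → [-26, -23, -18]
-8 → extends → [-26, -23, -18, -8]
-8 → already a tail → [-26, -23, -18, -8]
-16 → replaces -8 → [-26, -23, -18, -16]
-7 → extends → [-26, -23, -18, -16, -7]
-25 → replaces -23 → [-26, -25, -18, -16, -7]
-26 → already a tail → [-26, -25, -18, -16, -7]
-1 → extends → [-26, -25, -18, -16, -7, -1]
Six tails, so the longest strictly decreasing subsequence of the original has length 6.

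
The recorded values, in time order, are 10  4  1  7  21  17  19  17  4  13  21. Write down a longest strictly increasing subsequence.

Patience tails give the LIS length; then backtrack through the dp parents:
10 → extends → [10]
4 → replaces 10 → [4]
1 → replaces 4 → [1]
7 → extends → [1, 7]
21 → extends → [1, 7, 21]
17 → replaces 21 → [1, 7, 17]
19 → extends → [1, 7, 17, 19]
17 → already a tail → [1, 7, 17, 19]
4 → replaces 7 → [1, 4, 17, 19]
13 → replaces 17 → [1, 4, 13, 19]
21 → extends → [1, 4, 13, 19, 21]
Length 5; one witness is 4, 7, 17, 19, 21.

4, 7, 17, 19, 21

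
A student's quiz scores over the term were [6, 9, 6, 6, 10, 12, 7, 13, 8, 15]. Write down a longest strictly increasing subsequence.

Patience tails give the LIS length; then backtrack through the dp parents:
6 → extends → [6]
9 → extends → [6, 9]
6 → already a tail → [6, 9]
6 → already a tail → [6, 9]
10 → extends → [6, 9, 10]
12 → extends → [6, 9, 10, 12]
7 → replaces 9 → [6, 7, 10, 12]
13 → extends → [6, 7, 10, 12, 13]
8 → replaces 10 → [6, 7, 8, 12, 13]
15 → extends → [6, 7, 8, 12, 13, 15]
Length 6; one witness is 6, 9, 10, 12, 13, 15.

6, 9, 10, 12, 13, 15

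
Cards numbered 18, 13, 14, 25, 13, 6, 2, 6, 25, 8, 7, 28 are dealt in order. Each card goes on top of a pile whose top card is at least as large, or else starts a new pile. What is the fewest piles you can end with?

4

The minimum number of non-increasing subsequences covering a sequence equals the length of its longest strictly increasing subsequence.
LIS length is 4 (e.g. 13, 14, 25, 28), so 4 piles are needed.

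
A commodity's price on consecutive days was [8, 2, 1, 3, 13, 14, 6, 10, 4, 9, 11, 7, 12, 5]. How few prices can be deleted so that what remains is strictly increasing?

Fewest deletions = n − (longest strictly increasing subsequence).
i:      1  2  3  4  5  6  7  8  9 10 11 12 13 14
a[i]:   8  2  1  3 13 14  6 10  4  9 11  7 12  5
dp:     1  1  1  2  3  4  3  4  3  4  5  4  6  4
max dp = 6, so deletions = 14 − 6 = 8.

8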